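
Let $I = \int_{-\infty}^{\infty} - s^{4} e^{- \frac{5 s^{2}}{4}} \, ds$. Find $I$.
$- \frac{24 \sqrt{5} \sqrt{\pi}}{125}$

Begin with the known integral
$$J(a) = \int_{-\infty}^{\infty} - e^{- a s^{2}} \, ds = - \frac{\sqrt{\pi}}{\sqrt{a}}.$$

Differentiating under the integral sign brings down a factor of $(-s^2)$:
$$\frac{dJ}{da} = \int_{-\infty}^{\infty} s^{2} e^{- a s^{2}} \, ds = \frac{\sqrt{\pi}}{2 a^{\frac{3}{2}}}.$$

Repeating twice in total — each differentiation brings down another $(-s^2)$ — gives
$$\frac{d^{2}J}{da^{2}} = \int_{-\infty}^{\infty} - s^{4} e^{- a s^{2}} \, ds = - \frac{3 \sqrt{\pi}}{4 a^{\frac{5}{2}}},$$
and the integrand here is exactly the target integrand, so $I = - \frac{3 \sqrt{\pi}}{4 a^{\frac{5}{2}}}$.

Setting $a = \frac{5}{4}$:
$$I = - \frac{24 \sqrt{5} \sqrt{\pi}}{125}.$$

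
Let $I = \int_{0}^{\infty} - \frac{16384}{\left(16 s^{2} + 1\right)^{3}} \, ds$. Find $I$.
$- 768 \pi$

Begin with the known result
$$J(a) = \int_{0}^{\infty} - \frac{4}{a^{2} + s^{2}} \, ds = - \frac{2 \pi}{a}.$$

Differentiating under the integral sign with respect to $a$,
$$\frac{dJ}{da} = \int_{0}^{\infty} \frac{8 a}{\left(a^{2} + s^{2}\right)^{2}} \, ds = \frac{2 \pi}{a^{2}},$$
so $\int_{0}^{\infty} - \frac{4}{\left(a^{2} + s^{2}\right)^{2}} \, ds = - \frac{\pi}{a^{3}}$.

Repeating — each differentiation of $1/(s^2+a^2)^j$ produces $-2ja/(s^2+a^2)^{j+1}$ — and dividing through by $-2ja$ at each step yields, after $2$ differentiations in total,
$$\int_{0}^{\infty} - \frac{4}{\left(a^{2} + s^{2}\right)^{3}} \, ds = - \frac{3 \pi}{4 a^{5}}.$$

Setting $a = \frac{1}{4}$:
$$I = - 768 \pi.$$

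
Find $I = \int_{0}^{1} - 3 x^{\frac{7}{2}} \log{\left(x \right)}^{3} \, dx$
$\frac{32}{729}$

Start from the elementary integral
$$J(a) = \int_{0}^{1} - 3 x^{a} \, dx = - \frac{3}{a + 1}.$$

Differentiating under the integral sign brings down a factor of $\ln x$:
$$\frac{dJ}{da} = \int_{0}^{1} - 3 x^{a} \log{\left(x \right)} \, dx = \frac{3}{\left(a + 1\right)^{2}}.$$

Repeating $3$ times in total — each differentiation brings down another $\ln x$ — gives
$$\frac{d^{3}J}{da^{3}} = \int_{0}^{1} - 3 x^{a} \log{\left(x \right)}^{3} \, dx = \frac{18}{\left(a + 1\right)^{4}},$$
and the integrand here is exactly the target integrand, so $I = \frac{18}{\left(a + 1\right)^{4}}$.

Setting $a = \frac{7}{2}$:
$$I = \frac{32}{729}.$$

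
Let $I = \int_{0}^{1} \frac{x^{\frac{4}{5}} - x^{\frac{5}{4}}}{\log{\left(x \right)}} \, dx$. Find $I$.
$\log{\left(\frac{4}{5} \right)}$

Consider the one-parameter family: let $I(a) = \int_{0}^{1} \frac{- x^{\frac{5}{4}} + x^{a}}{\log{\left(x \right)}} \, dx$.

Since $\dfrac{\partial}{\partial a}\,x^{a} = x^{a} \ln x$, the $\ln x$ in the denominator cancels and
$$\frac{dI}{da} = \int_{0}^{1} x^{a} \, dx = \left[\frac{x^{a+1}}{a+1}\right]_0^1 = \frac{1}{a + 1}.$$

Integrating with respect to $a$ gives $I(a) = \log{\left(\frac{4 a}{9} + \frac{4}{9} \right)} + C$.

At $a = \frac{5}{4}$ the integrand is identically $0$, so $I(\frac{5}{4}) = 0$. The closed form gives $0$, hence $C = 0$.

Setting $a = \frac{4}{5}$:
$$I = \log{\left(\frac{4}{5} \right)}.$$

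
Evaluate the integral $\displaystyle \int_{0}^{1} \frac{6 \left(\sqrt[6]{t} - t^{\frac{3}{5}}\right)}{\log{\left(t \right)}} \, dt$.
$- \log{\left(\frac{12230590464}{1838265625} \right)}$

Consider the one-parameter family: let $I(a) = \int_{0}^{1} \frac{6 \left(\sqrt[6]{t} - t^{a}\right)}{\log{\left(t \right)}} \, dt$.

Since $\dfrac{\partial}{\partial a}\,t^{a} = t^{a} \ln t$, the $\ln t$ in the denominator cancels and
$$\frac{dI}{da} = \int_{0}^{1} -6 t^{a} \, dt = -6 \left[\frac{t^{a+1}}{a+1}\right]_0^1 = - \frac{6}{a + 1}.$$

Integrating with respect to $a$ gives $I(a) = - \log{\left(\frac{46656 \left(a + 1\right)^{6}}{117649} \right)} + C$.

At $a = \frac{1}{6}$ the integrand is identically $0$, so $I(\frac{1}{6}) = 0$. The closed form gives $0$, hence $C = 0$.

Setting $a = \frac{3}{5}$:
$$I = - \log{\left(\frac{12230590464}{1838265625} \right)}.$$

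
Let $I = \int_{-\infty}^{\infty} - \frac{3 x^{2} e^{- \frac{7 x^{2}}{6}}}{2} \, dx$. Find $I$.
$- \frac{9 \sqrt{42} \sqrt{\pi}}{98}$

Begin with the known integral
$$J(a) = \int_{-\infty}^{\infty} - \frac{3 e^{- a x^{2}}}{2} \, dx = - \frac{3 \sqrt{\pi}}{2 \sqrt{a}}.$$

Differentiating under the integral sign brings down a factor of $(-x^2)$:
$$\frac{dJ}{da} = \int_{-\infty}^{\infty} \frac{3 x^{2} e^{- a x^{2}}}{2} \, dx = \frac{3 \sqrt{\pi}}{4 a^{\frac{3}{2}}}.$$

The integral on the left is $-I$, so $I = - \frac{3 \sqrt{\pi}}{4 a^{\frac{3}{2}}}$.

Setting $a = \frac{7}{6}$:
$$I = - \frac{9 \sqrt{42} \sqrt{\pi}}{98}.$$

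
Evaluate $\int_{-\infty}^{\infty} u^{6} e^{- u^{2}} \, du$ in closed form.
$\frac{15 \sqrt{\pi}}{8}$

Consider the simpler parametrised integral
$$J(a) = \int_{-\infty}^{\infty} e^{- a u^{2}} \, du = \frac{\sqrt{\pi}}{\sqrt{a}}.$$

Differentiating under the integral sign brings down a factor of $(-u^2)$:
$$\frac{dJ}{da} = \int_{-\infty}^{\infty} - u^{2} e^{- a u^{2}} \, du = - \frac{\sqrt{\pi}}{2 a^{\frac{3}{2}}}.$$

Repeating $3$ times in total — each differentiation brings down another $(-u^2)$ — gives
$$\frac{d^{3}J}{da^{3}} = \int_{-\infty}^{\infty} - u^{6} e^{- a u^{2}} \, du = - \frac{15 \sqrt{\pi}}{8 a^{\frac{7}{2}}},$$
and the integrand here is $(-1)^{3}$ times the target integrand, so $I = (-1)^{3}\,\frac{d^{3}J}{da^{3}} = \frac{15 \sqrt{\pi}}{8 a^{\frac{7}{2}}}$.

Setting $a = 1$:
$$I = \frac{15 \sqrt{\pi}}{8}.$$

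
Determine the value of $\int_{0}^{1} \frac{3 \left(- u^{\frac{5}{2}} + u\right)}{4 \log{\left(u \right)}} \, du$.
$- \frac{3 \log{\left(7 \right)}}{4} + \frac{3 \log{\left(2 \right)}}{2}$

Introduce a parameter $a$ in the exponent: let $I(a) = \int_{0}^{1} \frac{3 \left(- u^{\frac{5}{2}} + u^{a}\right)}{4 \log{\left(u \right)}} \, du$.

Since $\dfrac{\partial}{\partial a}\,u^{a} = u^{a} \ln u$, the $\ln u$ in the denominator cancels and
$$\frac{dI}{da} = \int_{0}^{1} \frac{3}{4} u^{a} \, du = \frac{3}{4} \left[\frac{u^{a+1}}{a+1}\right]_0^1 = \frac{3}{4 \left(a + 1\right)}.$$

Integrating with respect to $a$ gives $I(a) = \log{\left(\frac{2^{\frac{3}{4}} \sqrt[4]{7} \left(a + 1\right)^{\frac{3}{4}}}{7} \right)} + C$.

At $a = \frac{5}{2}$ the integrand is identically $0$, so $I(\frac{5}{2}) = 0$. The closed form gives $0$, hence $C = 0$.

Setting $a = 1$:
$$I = - \frac{3 \log{\left(7 \right)}}{4} + \frac{3 \log{\left(2 \right)}}{2}.$$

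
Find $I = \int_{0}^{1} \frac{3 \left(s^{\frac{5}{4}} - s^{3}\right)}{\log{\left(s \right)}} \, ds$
$\log{\left(\frac{729}{4096} \right)}$

Consider the one-parameter family: let $I(a) = \int_{0}^{1} \frac{3 \left(- s^{3} + s^{a}\right)}{\log{\left(s \right)}} \, ds$.

Since $\dfrac{\partial}{\partial a}\,s^{a} = s^{a} \ln s$, the $\ln s$ in the denominator cancels and
$$\frac{dI}{da} = \int_{0}^{1} 3 s^{a} \, ds = 3 \left[\frac{s^{a+1}}{a+1}\right]_0^1 = \frac{3}{a + 1}.$$

Integrating with respect to $a$ gives $I(a) = \log{\left(\frac{\left(a + 1\right)^{3}}{64} \right)} + C$.

At $a = 3$ the integrand is identically $0$, so $I(3) = 0$. The closed form gives $0$, hence $C = 0$.

Setting $a = \frac{5}{4}$:
$$I = \log{\left(\frac{729}{4096} \right)}.$$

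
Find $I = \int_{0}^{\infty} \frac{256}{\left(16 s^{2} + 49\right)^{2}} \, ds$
$\frac{16 \pi}{343}$

Recall the elementary integral
$$J(a) = \int_{0}^{\infty} \frac{1}{a^{2} + s^{2}} \, ds = \frac{\pi}{2 a}.$$

Differentiating under the integral sign with respect to $a$,
$$\frac{dJ}{da} = \int_{0}^{\infty} - \frac{2 a}{\left(a^{2} + s^{2}\right)^{2}} \, ds = - \frac{\pi}{2 a^{2}},$$
so $\int_{0}^{\infty} \frac{1}{\left(a^{2} + s^{2}\right)^{2}} \, ds = \frac{\pi}{4 a^{3}}$.

Setting $a = \frac{7}{4}$:
$$I = \frac{16 \pi}{343}.$$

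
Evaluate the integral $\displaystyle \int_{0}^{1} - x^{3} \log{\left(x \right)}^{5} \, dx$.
$\frac{15}{512}$

Start from the elementary integral
$$J(a) = \int_{0}^{1} - x^{a} \, dx = - \frac{1}{a + 1}.$$

Differentiating under the integral sign brings down a factor of $\ln x$:
$$\frac{dJ}{da} = \int_{0}^{1} - x^{a} \log{\left(x \right)} \, dx = \frac{1}{\left(a + 1\right)^{2}}.$$

Repeating $5$ times in total — each differentiation brings down another $\ln x$ — gives
$$\frac{d^{5}J}{da^{5}} = \int_{0}^{1} - x^{a} \log{\left(x \right)}^{5} \, dx = \frac{120}{\left(a + 1\right)^{6}},$$
and the integrand here is exactly the target integrand, so $I = \frac{120}{\left(a + 1\right)^{6}}$.

Setting $a = 3$:
$$I = \frac{15}{512}.$$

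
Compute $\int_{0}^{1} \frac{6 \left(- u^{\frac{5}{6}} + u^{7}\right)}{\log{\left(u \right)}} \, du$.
$- \log{\left(\frac{1771561}{12230590464} \right)}$

Consider the one-parameter family: let $I(a) = \int_{0}^{1} \frac{6 \left(u^{7} - u^{a}\right)}{\log{\left(u \right)}} \, du$.

Since $\dfrac{\partial}{\partial a}\,u^{a} = u^{a} \ln u$, the $\ln u$ in the denominator cancels and
$$\frac{dI}{da} = \int_{0}^{1} -6 u^{a} \, du = -6 \left[\frac{u^{a+1}}{a+1}\right]_0^1 = - \frac{6}{a + 1}.$$

Integrating with respect to $a$ gives $I(a) = - \log{\left(\frac{\left(a + 1\right)^{6}}{262144} \right)} + C$.

At $a = 7$ the integrand is identically $0$, so $I(7) = 0$. The closed form gives $0$, hence $C = 0$.

Setting $a = \frac{5}{6}$:
$$I = - \log{\left(\frac{1771561}{12230590464} \right)}.$$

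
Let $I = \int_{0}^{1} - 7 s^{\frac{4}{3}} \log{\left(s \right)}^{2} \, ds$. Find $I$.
$- \frac{54}{49}$

Begin with the known integral
$$J(a) = \int_{0}^{1} - 7 s^{a} \, ds = - \frac{7}{a + 1}.$$

Differentiating under the integral sign brings down a factor of $\ln s$:
$$\frac{dJ}{da} = \int_{0}^{1} - 7 s^{a} \log{\left(s \right)} \, ds = \frac{7}{\left(a + 1\right)^{2}}.$$

Repeating twice in total — each differentiation brings down another $\ln s$ — gives
$$\frac{d^{2}J}{da^{2}} = \int_{0}^{1} - 7 s^{a} \log{\left(s \right)}^{2} \, ds = - \frac{14}{\left(a + 1\right)^{3}},$$
and the integrand here is exactly the target integrand, so $I = - \frac{14}{\left(a + 1\right)^{3}}$.

Setting $a = \frac{4}{3}$:
$$I = - \frac{54}{49}.$$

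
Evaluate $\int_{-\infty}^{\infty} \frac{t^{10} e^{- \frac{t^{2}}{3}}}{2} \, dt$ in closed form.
$\frac{229635 \sqrt{3} \sqrt{\pi}}{64}$

Consider the simpler parametrised integral
$$J(a) = \int_{-\infty}^{\infty} \frac{e^{- a t^{2}}}{2} \, dt = \frac{\sqrt{\pi}}{2 \sqrt{a}}.$$

Differentiating under the integral sign brings down a factor of $(-t^2)$:
$$\frac{dJ}{da} = \int_{-\infty}^{\infty} - \frac{t^{2} e^{- a t^{2}}}{2} \, dt = - \frac{\sqrt{\pi}}{4 a^{\frac{3}{2}}}.$$

Repeating $5$ times in total — each differentiation brings down another $(-t^2)$ — gives
$$\frac{d^{5}J}{da^{5}} = \int_{-\infty}^{\infty} - \frac{t^{10} e^{- a t^{2}}}{2} \, dt = - \frac{945 \sqrt{\pi}}{64 a^{\frac{11}{2}}},$$
and the integrand here is $(-1)^{5}$ times the target integrand, so $I = (-1)^{5}\,\frac{d^{5}J}{da^{5}} = \frac{945 \sqrt{\pi}}{64 a^{\frac{11}{2}}}$.

Setting $a = \frac{1}{3}$:
$$I = \frac{229635 \sqrt{3} \sqrt{\pi}}{64}.$$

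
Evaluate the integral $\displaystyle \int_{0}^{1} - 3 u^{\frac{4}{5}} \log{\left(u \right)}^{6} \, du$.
$- \frac{6250000}{177147}$

Start from the elementary integral
$$J(a) = \int_{0}^{1} - 3 u^{a} \, du = - \frac{3}{a + 1}.$$

Differentiating under the integral sign brings down a factor of $\ln u$:
$$\frac{dJ}{da} = \int_{0}^{1} - 3 u^{a} \log{\left(u \right)} \, du = \frac{3}{\left(a + 1\right)^{2}}.$$

Repeating $6$ times in total — each differentiation brings down another $\ln u$ — gives
$$\frac{d^{6}J}{da^{6}} = \int_{0}^{1} - 3 u^{a} \log{\left(u \right)}^{6} \, du = - \frac{2160}{\left(a + 1\right)^{7}},$$
and the integrand here is exactly the target integrand, so $I = - \frac{2160}{\left(a + 1\right)^{7}}$.

Setting $a = \frac{4}{5}$:
$$I = - \frac{6250000}{177147}.$$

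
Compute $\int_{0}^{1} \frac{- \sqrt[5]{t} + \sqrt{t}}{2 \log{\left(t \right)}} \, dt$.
$\log{\left(\frac{\sqrt{5}}{2} \right)}$

Introduce a parameter $a$ in the exponent: let $I(a) = \int_{0}^{1} \frac{\sqrt{t} - t^{a}}{2 \log{\left(t \right)}} \, dt$.

Since $\dfrac{\partial}{\partial a}\,t^{a} = t^{a} \ln t$, the $\ln t$ in the denominator cancels and
$$\frac{dI}{da} = \int_{0}^{1} - \frac{1}{2} t^{a} \, dt = - \frac{1}{2} \left[\frac{t^{a+1}}{a+1}\right]_0^1 = - \frac{1}{2 a + 2}.$$

Integrating with respect to $a$ gives $I(a) = - \frac{\log{\left(a + 1 \right)}}{2} - \frac{\log{\left(2 \right)}}{2} + \frac{\log{\left(3 \right)}}{2} + C$.

At $a = \frac{1}{2}$ the integrand is identically $0$, so $I(\frac{1}{2}) = 0$. The closed form gives $0$, hence $C = 0$.

Setting $a = \frac{1}{5}$:
$$I = \log{\left(\frac{\sqrt{5}}{2} \right)}.$$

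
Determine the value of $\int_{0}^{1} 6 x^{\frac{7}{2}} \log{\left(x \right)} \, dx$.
$- \frac{8}{27}$

Start from the elementary integral
$$J(a) = \int_{0}^{1} 6 x^{a} \, dx = \frac{6}{a + 1}.$$

Differentiating under the integral sign brings down a factor of $\ln x$:
$$\frac{dJ}{da} = \int_{0}^{1} 6 x^{a} \log{\left(x \right)} \, dx = - \frac{6}{\left(a + 1\right)^{2}}.$$

The integral on the left is $I$, so $I = - \frac{6}{\left(a + 1\right)^{2}}$.

Setting $a = \frac{7}{2}$:
$$I = - \frac{8}{27}.$$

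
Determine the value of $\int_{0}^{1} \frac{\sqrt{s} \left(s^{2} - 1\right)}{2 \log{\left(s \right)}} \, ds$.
$- \log{\left(3 \right)} + \frac{\log{\left(21 \right)}}{2}$

Consider the one-parameter family: let $I(a) = \int_{0}^{1} \frac{- \sqrt{s} + s^{a}}{2 \log{\left(s \right)}} \, ds$.

Since $\dfrac{\partial}{\partial a}\,s^{a} = s^{a} \ln s$, the $\ln s$ in the denominator cancels and
$$\frac{dI}{da} = \int_{0}^{1} \frac{1}{2} s^{a} \, ds = \frac{1}{2} \left[\frac{s^{a+1}}{a+1}\right]_0^1 = \frac{1}{2 \left(a + 1\right)}.$$

Integrating with respect to $a$ gives $I(a) = \log{\left(\frac{\sqrt{6} \sqrt{a + 1}}{3} \right)} + C$.

At $a = \frac{1}{2}$ the integrand is identically $0$, so $I(\frac{1}{2}) = 0$. The closed form gives $0$, hence $C = 0$.

Setting $a = \frac{5}{2}$:
$$I = - \log{\left(3 \right)} + \frac{\log{\left(21 \right)}}{2}.$$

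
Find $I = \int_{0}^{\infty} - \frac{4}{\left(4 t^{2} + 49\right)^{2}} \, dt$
$- \frac{\pi}{686}$

Start from the standard arctangent integral
$$J(a) = \int_{0}^{\infty} - \frac{1}{4 \left(a^{2} + t^{2}\right)} \, dt = - \frac{\pi}{8 a}.$$

Differentiating under the integral sign with respect to $a$,
$$\frac{dJ}{da} = \int_{0}^{\infty} \frac{a}{2 \left(a^{2} + t^{2}\right)^{2}} \, dt = \frac{\pi}{8 a^{2}},$$
so $\int_{0}^{\infty} - \frac{1}{4 \left(a^{2} + t^{2}\right)^{2}} \, dt = - \frac{\pi}{16 a^{3}}$.

Setting $a = \frac{7}{2}$:
$$I = - \frac{\pi}{686}.$$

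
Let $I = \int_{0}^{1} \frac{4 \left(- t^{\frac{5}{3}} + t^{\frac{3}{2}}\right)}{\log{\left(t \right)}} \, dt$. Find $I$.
$- \log{\left(\frac{65536}{50625} \right)}$

Consider the one-parameter family: let $I(a) = \int_{0}^{1} \frac{4 \left(t^{\frac{3}{2}} - t^{a}\right)}{\log{\left(t \right)}} \, dt$.

Since $\dfrac{\partial}{\partial a}\,t^{a} = t^{a} \ln t$, the $\ln t$ in the denominator cancels and
$$\frac{dI}{da} = \int_{0}^{1} -4 t^{a} \, dt = -4 \left[\frac{t^{a+1}}{a+1}\right]_0^1 = - \frac{4}{a + 1}.$$

Integrating with respect to $a$ gives $I(a) = - \log{\left(\frac{16 \left(a + 1\right)^{4}}{625} \right)} + C$.

At $a = \frac{3}{2}$ the integrand is identically $0$, so $I(\frac{3}{2}) = 0$. The closed form gives $0$, hence $C = 0$.

Setting $a = \frac{5}{3}$:
$$I = - \log{\left(\frac{65536}{50625} \right)}.$$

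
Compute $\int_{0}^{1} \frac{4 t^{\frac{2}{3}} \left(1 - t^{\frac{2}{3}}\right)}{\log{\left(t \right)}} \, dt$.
$- \log{\left(\frac{2401}{625} \right)}$

Replace the exponent $\frac{4}{3}$ by a parameter $a$: let $I(a) = \int_{0}^{1} \frac{4 \left(t^{\frac{2}{3}} - t^{a}\right)}{\log{\left(t \right)}} \, dt$.

Since $\dfrac{\partial}{\partial a}\,t^{a} = t^{a} \ln t$, the $\ln t$ in the denominator cancels and
$$\frac{dI}{da} = \int_{0}^{1} -4 t^{a} \, dt = -4 \left[\frac{t^{a+1}}{a+1}\right]_0^1 = - \frac{4}{a + 1}.$$

Integrating with respect to $a$ gives $I(a) = - \log{\left(\frac{81 \left(a + 1\right)^{4}}{625} \right)} + C$.

At $a = \frac{2}{3}$ the integrand is identically $0$, so $I(\frac{2}{3}) = 0$. The closed form gives $0$, hence $C = 0$.

Setting $a = \frac{4}{3}$:
$$I = - \log{\left(\frac{2401}{625} \right)}.$$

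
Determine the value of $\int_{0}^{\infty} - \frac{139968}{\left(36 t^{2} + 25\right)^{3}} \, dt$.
$- \frac{4374 \pi}{3125}$

Recall the elementary integral
$$J(a) = \int_{0}^{\infty} - \frac{3}{a^{2} + t^{2}} \, dt = - \frac{3 \pi}{2 a}.$$

Differentiating under the integral sign with respect to $a$,
$$\frac{dJ}{da} = \int_{0}^{\infty} \frac{6 a}{\left(a^{2} + t^{2}\right)^{2}} \, dt = \frac{3 \pi}{2 a^{2}},$$
so $\int_{0}^{\infty} - \frac{3}{\left(a^{2} + t^{2}\right)^{2}} \, dt = - \frac{3 \pi}{4 a^{3}}$.

Repeating — each differentiation of $1/(t^2+a^2)^j$ produces $-2ja/(t^2+a^2)^{j+1}$ — and dividing through by $-2ja$ at each step yields, after $2$ differentiations in total,
$$\int_{0}^{\infty} - \frac{3}{\left(a^{2} + t^{2}\right)^{3}} \, dt = - \frac{9 \pi}{16 a^{5}}.$$

Setting $a = \frac{5}{6}$:
$$I = - \frac{4374 \pi}{3125}.$$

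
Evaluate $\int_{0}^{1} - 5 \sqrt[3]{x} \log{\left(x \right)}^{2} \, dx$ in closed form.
$- \frac{135}{32}$

Start from the elementary integral
$$J(a) = \int_{0}^{1} - 5 x^{a} \, dx = - \frac{5}{a + 1}.$$

Differentiating under the integral sign brings down a factor of $\ln x$:
$$\frac{dJ}{da} = \int_{0}^{1} - 5 x^{a} \log{\left(x \right)} \, dx = \frac{5}{\left(a + 1\right)^{2}}.$$

Repeating twice in total — each differentiation brings down another $\ln x$ — gives
$$\frac{d^{2}J}{da^{2}} = \int_{0}^{1} - 5 x^{a} \log{\left(x \right)}^{2} \, dx = - \frac{10}{\left(a + 1\right)^{3}},$$
and the integrand here is exactly the target integrand, so $I = - \frac{10}{\left(a + 1\right)^{3}}$.

Setting $a = \frac{1}{3}$:
$$I = - \frac{135}{32}.$$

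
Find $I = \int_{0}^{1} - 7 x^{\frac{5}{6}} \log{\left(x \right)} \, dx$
$\frac{252}{121}$

Start from the elementary integral
$$J(a) = \int_{0}^{1} - 7 x^{a} \, dx = - \frac{7}{a + 1}.$$

Differentiating under the integral sign brings down a factor of $\ln x$:
$$\frac{dJ}{da} = \int_{0}^{1} - 7 x^{a} \log{\left(x \right)} \, dx = \frac{7}{\left(a + 1\right)^{2}}.$$

The integral on the left is $I$, so $I = \frac{7}{\left(a + 1\right)^{2}}$.

Setting $a = \frac{5}{6}$:
$$I = \frac{252}{121}.$$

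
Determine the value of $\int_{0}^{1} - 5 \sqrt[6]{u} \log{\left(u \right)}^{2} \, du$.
$- \frac{2160}{343}$

Begin with the known integral
$$J(a) = \int_{0}^{1} - 5 u^{a} \, du = - \frac{5}{a + 1}.$$

Differentiating under the integral sign brings down a factor of $\ln u$:
$$\frac{dJ}{da} = \int_{0}^{1} - 5 u^{a} \log{\left(u \right)} \, du = \frac{5}{\left(a + 1\right)^{2}}.$$

Repeating twice in total — each differentiation brings down another $\ln u$ — gives
$$\frac{d^{2}J}{da^{2}} = \int_{0}^{1} - 5 u^{a} \log{\left(u \right)}^{2} \, du = - \frac{10}{\left(a + 1\right)^{3}},$$
and the integrand here is exactly the target integrand, so $I = - \frac{10}{\left(a + 1\right)^{3}}$.

Setting $a = \frac{1}{6}$:
$$I = - \frac{2160}{343}.$$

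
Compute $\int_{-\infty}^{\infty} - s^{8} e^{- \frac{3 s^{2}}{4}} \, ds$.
$- \frac{1120 \sqrt{3} \sqrt{\pi}}{81}$

Begin with the known integral
$$J(a) = \int_{-\infty}^{\infty} - e^{- a s^{2}} \, ds = - \frac{\sqrt{\pi}}{\sqrt{a}}.$$

Differentiating under the integral sign brings down a factor of $(-s^2)$:
$$\frac{dJ}{da} = \int_{-\infty}^{\infty} s^{2} e^{- a s^{2}} \, ds = \frac{\sqrt{\pi}}{2 a^{\frac{3}{2}}}.$$

Repeating $4$ times in total — each differentiation brings down another $(-s^2)$ — gives
$$\frac{d^{4}J}{da^{4}} = \int_{-\infty}^{\infty} - s^{8} e^{- a s^{2}} \, ds = - \frac{105 \sqrt{\pi}}{16 a^{\frac{9}{2}}},$$
and the integrand here is exactly the target integrand, so $I = - \frac{105 \sqrt{\pi}}{16 a^{\frac{9}{2}}}$.

Setting $a = \frac{3}{4}$:
$$I = - \frac{1120 \sqrt{3} \sqrt{\pi}}{81}.$$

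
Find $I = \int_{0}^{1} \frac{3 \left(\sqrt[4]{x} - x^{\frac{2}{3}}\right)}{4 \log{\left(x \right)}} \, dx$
$- \frac{3 \log{\left(2 \right)}}{2} + \frac{3 \log{\left(3 \right)}}{4}$

Consider the one-parameter family: let $I(a) = \int_{0}^{1} \frac{3 \left(- x^{\frac{2}{3}} + x^{a}\right)}{4 \log{\left(x \right)}} \, dx$.

Since $\dfrac{\partial}{\partial a}\,x^{a} = x^{a} \ln x$, the $\ln x$ in the denominator cancels and
$$\frac{dI}{da} = \int_{0}^{1} \frac{3}{4} x^{a} \, dx = \frac{3}{4} \left[\frac{x^{a+1}}{a+1}\right]_0^1 = \frac{3}{4 \left(a + 1\right)}.$$

Integrating with respect to $a$ gives $I(a) = \log{\left(\frac{3^{\frac{3}{4}} \sqrt[4]{5} \left(a + 1\right)^{\frac{3}{4}}}{5} \right)} + C$.

At $a = \frac{2}{3}$ the integrand is identically $0$, so $I(\frac{2}{3}) = 0$. The closed form gives $0$, hence $C = 0$.

Setting $a = \frac{1}{4}$:
$$I = - \frac{3 \log{\left(2 \right)}}{2} + \frac{3 \log{\left(3 \right)}}{4}.$$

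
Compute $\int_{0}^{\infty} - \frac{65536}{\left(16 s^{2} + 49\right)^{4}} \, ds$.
$- \frac{2560 \pi}{823543}$

Recall the elementary integral
$$J(a) = \int_{0}^{\infty} - \frac{1}{a^{2} + s^{2}} \, ds = - \frac{\pi}{2 a}.$$

Differentiating under the integral sign with respect to $a$,
$$\frac{dJ}{da} = \int_{0}^{\infty} \frac{2 a}{\left(a^{2} + s^{2}\right)^{2}} \, ds = \frac{\pi}{2 a^{2}},$$
so $\int_{0}^{\infty} - \frac{1}{\left(a^{2} + s^{2}\right)^{2}} \, ds = - \frac{\pi}{4 a^{3}}$.

Repeating — each differentiation of $1/(s^2+a^2)^j$ produces $-2ja/(s^2+a^2)^{j+1}$ — and dividing through by $-2ja$ at each step yields, after $3$ differentiations in total,
$$\int_{0}^{\infty} - \frac{1}{\left(a^{2} + s^{2}\right)^{4}} \, ds = - \frac{5 \pi}{32 a^{7}}.$$

Setting $a = \frac{7}{4}$:
$$I = - \frac{2560 \pi}{823543}.$$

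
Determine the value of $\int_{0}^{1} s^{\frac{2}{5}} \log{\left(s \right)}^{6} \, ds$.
$\frac{56250000}{823543}$

Consider the simpler parametrised integral
$$J(a) = \int_{0}^{1} s^{a} \, ds = \frac{1}{a + 1}.$$

Differentiating under the integral sign brings down a factor of $\ln s$:
$$\frac{dJ}{da} = \int_{0}^{1} s^{a} \log{\left(s \right)} \, ds = - \frac{1}{\left(a + 1\right)^{2}}.$$

Repeating $6$ times in total — each differentiation brings down another $\ln s$ — gives
$$\frac{d^{6}J}{da^{6}} = \int_{0}^{1} s^{a} \log{\left(s \right)}^{6} \, ds = \frac{720}{\left(a + 1\right)^{7}},$$
and the integrand here is exactly the target integrand, so $I = \frac{720}{\left(a + 1\right)^{7}}$.

Setting $a = \frac{2}{5}$:
$$I = \frac{56250000}{823543}.$$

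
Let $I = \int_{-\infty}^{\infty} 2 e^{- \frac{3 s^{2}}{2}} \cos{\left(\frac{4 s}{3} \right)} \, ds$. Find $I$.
$\frac{2 \sqrt{6} \sqrt{\pi}}{3 e^{\frac{8}{27}}}$

Define $I(b) = \int_{-\infty}^{\infty} 2 e^{- \frac{3 s^{2}}{2}} \cos{\left(b s \right)} \, ds$.

Differentiating under the integral sign,
$$I'(b) = \int_{-\infty}^{\infty} - 2 s e^{- \frac{3 s^{2}}{2}} \sin{\left(b s \right)} \, ds.$$

Integrate $\int_{-\infty}^{\infty} s \sin(b s)\, e^{- \frac{3 s^{2}}{2}}\, ds$ by parts with $u = \sin(b s)$ and $dv = s\, e^{- \frac{3 s^{2}}{2}}\, ds$, giving $v = - \frac{e^{- \frac{3 s^{2}}{2}}}{3}$. The boundary term vanishes and
$$\int_{-\infty}^{\infty} s \sin(b s)\, e^{- \frac{3 s^{2}}{2}}\, ds = \frac{b}{3} \int_{-\infty}^{\infty} \cos(b s)\, e^{- \frac{3 s^{2}}{2}}\, ds,$$
so $I'(b) = - \frac{b}{3}\, I(b)$.

This is a separable first-order ODE; solving with the initial condition $I(0) = \int_{-\infty}^{\infty} 2 e^{- \frac{3 s^{2}}{2}}\,ds = \frac{2 \sqrt{6} \sqrt{\pi}}{3}$ gives
$$I(b) = \frac{2 \sqrt{6} \sqrt{\pi} e^{- \frac{b^{2}}{6}}}{3}.$$

Setting $b = \frac{4}{3}$:
$$I = \frac{2 \sqrt{6} \sqrt{\pi}}{3 e^{\frac{8}{27}}}.$$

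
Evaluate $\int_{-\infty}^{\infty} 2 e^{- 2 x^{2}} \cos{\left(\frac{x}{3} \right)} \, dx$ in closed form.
$\frac{\sqrt{2} \sqrt{\pi}}{e^{\frac{1}{72}}}$

Treat the cosine frequency as a parameter and define $I(b) = \int_{-\infty}^{\infty} 2 e^{- 2 x^{2}} \cos{\left(b x \right)} \, dx$.

Differentiating under the integral sign,
$$I'(b) = \int_{-\infty}^{\infty} - 2 x e^{- 2 x^{2}} \sin{\left(b x \right)} \, dx.$$

Integrate $\int_{-\infty}^{\infty} x \sin(b x)\, e^{- 2 x^{2}}\, dx$ by parts with $u = \sin(b x)$ and $dv = x\, e^{- 2 x^{2}}\, dx$, giving $v = - \frac{e^{- 2 x^{2}}}{4}$. The boundary term vanishes and
$$\int_{-\infty}^{\infty} x \sin(b x)\, e^{- 2 x^{2}}\, dx = \frac{b}{4} \int_{-\infty}^{\infty} \cos(b x)\, e^{- 2 x^{2}}\, dx,$$
so $I'(b) = - \frac{b}{4}\, I(b)$.

This is a separable first-order ODE; solving with the initial condition $I(0) = \int_{-\infty}^{\infty} 2 e^{- 2 x^{2}}\,dx = \sqrt{2} \sqrt{\pi}$ gives
$$I(b) = \sqrt{2} \sqrt{\pi} e^{- \frac{b^{2}}{8}}.$$

Setting $b = \frac{1}{3}$:
$$I = \frac{\sqrt{2} \sqrt{\pi}}{e^{\frac{1}{72}}}.$$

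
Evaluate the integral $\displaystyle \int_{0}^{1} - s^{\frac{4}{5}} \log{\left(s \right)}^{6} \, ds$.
$- \frac{6250000}{531441}$

Start from the elementary integral
$$J(a) = \int_{0}^{1} - s^{a} \, ds = - \frac{1}{a + 1}.$$

Differentiating under the integral sign brings down a factor of $\ln s$:
$$\frac{dJ}{da} = \int_{0}^{1} - s^{a} \log{\left(s \right)} \, ds = \frac{1}{\left(a + 1\right)^{2}}.$$

Repeating $6$ times in total — each differentiation brings down another $\ln s$ — gives
$$\frac{d^{6}J}{da^{6}} = \int_{0}^{1} - s^{a} \log{\left(s \right)}^{6} \, ds = - \frac{720}{\left(a + 1\right)^{7}},$$
and the integrand here is exactly the target integrand, so $I = - \frac{720}{\left(a + 1\right)^{7}}$.

Setting $a = \frac{4}{5}$:
$$I = - \frac{6250000}{531441}.$$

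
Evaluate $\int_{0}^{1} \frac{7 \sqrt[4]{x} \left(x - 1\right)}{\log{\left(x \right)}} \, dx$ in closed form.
$\log{\left(\frac{4782969}{78125} \right)}$

Consider the one-parameter family: let $I(a) = \int_{0}^{1} \frac{7 \left(- \sqrt[4]{x} + x^{a}\right)}{\log{\left(x \right)}} \, dx$.

Since $\dfrac{\partial}{\partial a}\,x^{a} = x^{a} \ln x$, the $\ln x$ in the denominator cancels and
$$\frac{dI}{da} = \int_{0}^{1} 7 x^{a} \, dx = 7 \left[\frac{x^{a+1}}{a+1}\right]_0^1 = \frac{7}{a + 1}.$$

Integrating with respect to $a$ gives $I(a) = \log{\left(\frac{16384 \left(a + 1\right)^{7}}{78125} \right)} + C$.

At $a = \frac{1}{4}$ the integrand is identically $0$, so $I(\frac{1}{4}) = 0$. The closed form gives $0$, hence $C = 0$.

Setting $a = \frac{5}{4}$:
$$I = \log{\left(\frac{4782969}{78125} \right)}.$$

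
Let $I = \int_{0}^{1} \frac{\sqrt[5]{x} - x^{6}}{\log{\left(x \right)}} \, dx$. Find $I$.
$- \log{\left(35 \right)} + \log{\left(6 \right)}$

Introduce a parameter $a$ in the exponent: let $I(a) = \int_{0}^{1} \frac{\sqrt[5]{x} - x^{a}}{\log{\left(x \right)}} \, dx$.

Since $\dfrac{\partial}{\partial a}\,x^{a} = x^{a} \ln x$, the $\ln x$ in the denominator cancels and
$$\frac{dI}{da} = \int_{0}^{1} -1 x^{a} \, dx = -1 \left[\frac{x^{a+1}}{a+1}\right]_0^1 = - \frac{1}{a + 1}.$$

Integrating with respect to $a$ gives $I(a) = - \log{\left(\frac{5 a}{6} + \frac{5}{6} \right)} + C$.

At $a = \frac{1}{5}$ the integrand is identically $0$, so $I(\frac{1}{5}) = 0$. The closed form gives $0$, hence $C = 0$.

Setting $a = 6$:
$$I = - \log{\left(35 \right)} + \log{\left(6 \right)}.$$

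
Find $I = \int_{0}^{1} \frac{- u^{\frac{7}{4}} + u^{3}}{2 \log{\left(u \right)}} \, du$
$- \frac{\log{\left(11 \right)}}{2} + 2 \log{\left(2 \right)}$

Consider the one-parameter family: let $I(a) = \int_{0}^{1} \frac{- u^{\frac{7}{4}} + u^{a}}{2 \log{\left(u \right)}} \, du$.

Since $\dfrac{\partial}{\partial a}\,u^{a} = u^{a} \ln u$, the $\ln u$ in the denominator cancels and
$$\frac{dI}{da} = \int_{0}^{1} \frac{1}{2} u^{a} \, du = \frac{1}{2} \left[\frac{u^{a+1}}{a+1}\right]_0^1 = \frac{1}{2 \left(a + 1\right)}.$$

Integrating with respect to $a$ gives $I(a) = \frac{\log{\left(a + 1 \right)}}{2} - \frac{\log{\left(11 \right)}}{2} + \log{\left(2 \right)} + C$.

At $a = \frac{7}{4}$ the integrand is identically $0$, so $I(\frac{7}{4}) = 0$. The closed form gives $0$, hence $C = 0$.

Setting $a = 3$:
$$I = - \frac{\log{\left(11 \right)}}{2} + 2 \log{\left(2 \right)}.$$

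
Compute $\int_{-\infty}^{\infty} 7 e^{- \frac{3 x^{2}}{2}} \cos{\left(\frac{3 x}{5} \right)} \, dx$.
$\frac{7 \sqrt{6} \sqrt{\pi}}{3 e^{\frac{3}{50}}}$

Let $b$ denote the cosine frequency and define $I(b) = \int_{-\infty}^{\infty} 7 e^{- \frac{3 x^{2}}{2}} \cos{\left(b x \right)} \, dx$.

Differentiating under the integral sign,
$$I'(b) = \int_{-\infty}^{\infty} - 7 x e^{- \frac{3 x^{2}}{2}} \sin{\left(b x \right)} \, dx.$$

Integrate $\int_{-\infty}^{\infty} x \sin(b x)\, e^{- \frac{3 x^{2}}{2}}\, dx$ by parts with $u = \sin(b x)$ and $dv = x\, e^{- \frac{3 x^{2}}{2}}\, dx$, giving $v = - \frac{e^{- \frac{3 x^{2}}{2}}}{3}$. The boundary term vanishes and
$$\int_{-\infty}^{\infty} x \sin(b x)\, e^{- \frac{3 x^{2}}{2}}\, dx = \frac{b}{3} \int_{-\infty}^{\infty} \cos(b x)\, e^{- \frac{3 x^{2}}{2}}\, dx,$$
so $I'(b) = - \frac{b}{3}\, I(b)$.

This is a separable first-order ODE; solving with the initial condition $I(0) = \int_{-\infty}^{\infty} 7 e^{- \frac{3 x^{2}}{2}}\,dx = \frac{7 \sqrt{6} \sqrt{\pi}}{3}$ gives
$$I(b) = \frac{7 \sqrt{6} \sqrt{\pi} e^{- \frac{b^{2}}{6}}}{3}.$$

Setting $b = \frac{3}{5}$:
$$I = \frac{7 \sqrt{6} \sqrt{\pi}}{3 e^{\frac{3}{50}}}.$$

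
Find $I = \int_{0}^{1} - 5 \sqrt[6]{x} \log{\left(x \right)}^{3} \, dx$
$\frac{38880}{2401}$

Begin with the known integral
$$J(a) = \int_{0}^{1} - 5 x^{a} \, dx = - \frac{5}{a + 1}.$$

Differentiating under the integral sign brings down a factor of $\ln x$:
$$\frac{dJ}{da} = \int_{0}^{1} - 5 x^{a} \log{\left(x \right)} \, dx = \frac{5}{\left(a + 1\right)^{2}}.$$

Repeating $3$ times in total — each differentiation brings down another $\ln x$ — gives
$$\frac{d^{3}J}{da^{3}} = \int_{0}^{1} - 5 x^{a} \log{\left(x \right)}^{3} \, dx = \frac{30}{\left(a + 1\right)^{4}},$$
and the integrand here is exactly the target integrand, so $I = \frac{30}{\left(a + 1\right)^{4}}$.

Setting $a = \frac{1}{6}$:
$$I = \frac{38880}{2401}.$$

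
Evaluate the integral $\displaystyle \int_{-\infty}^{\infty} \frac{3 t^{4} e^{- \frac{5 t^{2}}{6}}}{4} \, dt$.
$\frac{81 \sqrt{30} \sqrt{\pi}}{500}$

Begin with the known integral
$$J(a) = \int_{-\infty}^{\infty} \frac{3 e^{- a t^{2}}}{4} \, dt = \frac{3 \sqrt{\pi}}{4 \sqrt{a}}.$$

Differentiating under the integral sign brings down a factor of $(-t^2)$:
$$\frac{dJ}{da} = \int_{-\infty}^{\infty} - \frac{3 t^{2} e^{- a t^{2}}}{4} \, dt = - \frac{3 \sqrt{\pi}}{8 a^{\frac{3}{2}}}.$$

Repeating twice in total — each differentiation brings down another $(-t^2)$ — gives
$$\frac{d^{2}J}{da^{2}} = \int_{-\infty}^{\infty} \frac{3 t^{4} e^{- a t^{2}}}{4} \, dt = \frac{9 \sqrt{\pi}}{16 a^{\frac{5}{2}}},$$
and the integrand here is exactly the target integrand, so $I = \frac{9 \sqrt{\pi}}{16 a^{\frac{5}{2}}}$.

Setting $a = \frac{5}{6}$:
$$I = \frac{81 \sqrt{30} \sqrt{\pi}}{500}.$$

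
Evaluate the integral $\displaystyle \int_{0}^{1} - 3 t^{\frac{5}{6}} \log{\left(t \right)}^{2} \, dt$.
$- \frac{1296}{1331}$

Start from the elementary integral
$$J(a) = \int_{0}^{1} - 3 t^{a} \, dt = - \frac{3}{a + 1}.$$

Differentiating under the integral sign brings down a factor of $\ln t$:
$$\frac{dJ}{da} = \int_{0}^{1} - 3 t^{a} \log{\left(t \right)} \, dt = \frac{3}{\left(a + 1\right)^{2}}.$$

Repeating twice in total — each differentiation brings down another $\ln t$ — gives
$$\frac{d^{2}J}{da^{2}} = \int_{0}^{1} - 3 t^{a} \log{\left(t \right)}^{2} \, dt = - \frac{6}{\left(a + 1\right)^{3}},$$
and the integrand here is exactly the target integrand, so $I = - \frac{6}{\left(a + 1\right)^{3}}$.

Setting $a = \frac{5}{6}$:
$$I = - \frac{1296}{1331}.$$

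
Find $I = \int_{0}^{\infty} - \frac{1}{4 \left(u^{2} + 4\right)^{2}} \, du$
$- \frac{\pi}{128}$

Recall the elementary integral
$$J(a) = \int_{0}^{\infty} - \frac{1}{4 \left(a^{2} + u^{2}\right)} \, du = - \frac{\pi}{8 a}.$$

Differentiating under the integral sign with respect to $a$,
$$\frac{dJ}{da} = \int_{0}^{\infty} \frac{a}{2 \left(a^{2} + u^{2}\right)^{2}} \, du = \frac{\pi}{8 a^{2}},$$
so $\int_{0}^{\infty} - \frac{1}{4 \left(a^{2} + u^{2}\right)^{2}} \, du = - \frac{\pi}{16 a^{3}}$.

Setting $a = 2$:
$$I = - \frac{\pi}{128}.$$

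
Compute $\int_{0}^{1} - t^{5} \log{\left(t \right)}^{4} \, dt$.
$- \frac{1}{324}$

Consider the simpler parametrised integral
$$J(a) = \int_{0}^{1} - t^{a} \, dt = - \frac{1}{a + 1}.$$

Differentiating under the integral sign brings down a factor of $\ln t$:
$$\frac{dJ}{da} = \int_{0}^{1} - t^{a} \log{\left(t \right)} \, dt = \frac{1}{\left(a + 1\right)^{2}}.$$

Repeating $4$ times in total — each differentiation brings down another $\ln t$ — gives
$$\frac{d^{4}J}{da^{4}} = \int_{0}^{1} - t^{a} \log{\left(t \right)}^{4} \, dt = - \frac{24}{\left(a + 1\right)^{5}},$$
and the integrand here is exactly the target integrand, so $I = - \frac{24}{\left(a + 1\right)^{5}}$.

Setting $a = 5$:
$$I = - \frac{1}{324}.$$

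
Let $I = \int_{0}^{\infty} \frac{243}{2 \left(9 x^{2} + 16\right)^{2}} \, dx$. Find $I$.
$\frac{81 \pi}{512}$

Begin with the known result
$$J(a) = \int_{0}^{\infty} \frac{3}{2 \left(a^{2} + x^{2}\right)} \, dx = \frac{3 \pi}{4 a}.$$

Differentiating under the integral sign with respect to $a$,
$$\frac{dJ}{da} = \int_{0}^{\infty} - \frac{3 a}{\left(a^{2} + x^{2}\right)^{2}} \, dx = - \frac{3 \pi}{4 a^{2}},$$
so $\int_{0}^{\infty} \frac{3}{2 \left(a^{2} + x^{2}\right)^{2}} \, dx = \frac{3 \pi}{8 a^{3}}$.

Setting $a = \frac{4}{3}$:
$$I = \frac{81 \pi}{512}.$$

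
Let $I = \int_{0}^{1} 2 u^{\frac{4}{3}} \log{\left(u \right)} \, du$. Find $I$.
$- \frac{18}{49}$

Begin with the known integral
$$J(a) = \int_{0}^{1} 2 u^{a} \, du = \frac{2}{a + 1}.$$

Differentiating under the integral sign brings down a factor of $\ln u$:
$$\frac{dJ}{da} = \int_{0}^{1} 2 u^{a} \log{\left(u \right)} \, du = - \frac{2}{\left(a + 1\right)^{2}}.$$

The integral on the left is $I$, so $I = - \frac{2}{\left(a + 1\right)^{2}}$.

Setting $a = \frac{4}{3}$:
$$I = - \frac{18}{49}.$$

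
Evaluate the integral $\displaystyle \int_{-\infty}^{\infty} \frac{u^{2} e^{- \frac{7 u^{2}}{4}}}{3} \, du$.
$\frac{4 \sqrt{7} \sqrt{\pi}}{147}$

Start from the elementary integral
$$J(a) = \int_{-\infty}^{\infty} \frac{e^{- a u^{2}}}{3} \, du = \frac{\sqrt{\pi}}{3 \sqrt{a}}.$$

Differentiating under the integral sign brings down a factor of $(-u^2)$:
$$\frac{dJ}{da} = \int_{-\infty}^{\infty} - \frac{u^{2} e^{- a u^{2}}}{3} \, du = - \frac{\sqrt{\pi}}{6 a^{\frac{3}{2}}}.$$

The integral on the left is $-I$, so $I = \frac{\sqrt{\pi}}{6 a^{\frac{3}{2}}}$.

Setting $a = \frac{7}{4}$:
$$I = \frac{4 \sqrt{7} \sqrt{\pi}}{147}.$$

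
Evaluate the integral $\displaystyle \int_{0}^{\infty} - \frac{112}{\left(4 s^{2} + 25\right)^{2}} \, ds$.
$- \frac{14 \pi}{125}$

Recall the elementary integral
$$J(a) = \int_{0}^{\infty} - \frac{7}{a^{2} + s^{2}} \, ds = - \frac{7 \pi}{2 a}.$$

Differentiating under the integral sign with respect to $a$,
$$\frac{dJ}{da} = \int_{0}^{\infty} \frac{14 a}{\left(a^{2} + s^{2}\right)^{2}} \, ds = \frac{7 \pi}{2 a^{2}},$$
so $\int_{0}^{\infty} - \frac{7}{\left(a^{2} + s^{2}\right)^{2}} \, ds = - \frac{7 \pi}{4 a^{3}}$.

Setting $a = \frac{5}{2}$:
$$I = - \frac{14 \pi}{125}.$$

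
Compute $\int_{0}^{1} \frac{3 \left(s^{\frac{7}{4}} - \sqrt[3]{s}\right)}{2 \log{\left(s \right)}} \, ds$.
$\log{\left(\frac{33 \sqrt{33}}{64} \right)}$

Replace the exponent $\frac{7}{4}$ by a parameter $a$: let $I(a) = \int_{0}^{1} \frac{3 \left(- \sqrt[3]{s} + s^{a}\right)}{2 \log{\left(s \right)}} \, ds$.

Since $\dfrac{\partial}{\partial a}\,s^{a} = s^{a} \ln s$, the $\ln s$ in the denominator cancels and
$$\frac{dI}{da} = \int_{0}^{1} \frac{3}{2} s^{a} \, ds = \frac{3}{2} \left[\frac{s^{a+1}}{a+1}\right]_0^1 = \frac{3}{2 \left(a + 1\right)}.$$

Integrating with respect to $a$ gives $I(a) = \log{\left(\frac{3 \sqrt{3} \left(a + 1\right)^{\frac{3}{2}}}{8} \right)} + C$.

At $a = \frac{1}{3}$ the integrand is identically $0$, so $I(\frac{1}{3}) = 0$. The closed form gives $0$, hence $C = 0$.

Setting $a = \frac{7}{4}$:
$$I = \log{\left(\frac{33 \sqrt{33}}{64} \right)}.$$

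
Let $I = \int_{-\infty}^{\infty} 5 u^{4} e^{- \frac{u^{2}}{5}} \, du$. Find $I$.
$\frac{375 \sqrt{5} \sqrt{\pi}}{4}$

Start from the elementary integral
$$J(a) = \int_{-\infty}^{\infty} 5 e^{- a u^{2}} \, du = \frac{5 \sqrt{\pi}}{\sqrt{a}}.$$

Differentiating under the integral sign brings down a factor of $(-u^2)$:
$$\frac{dJ}{da} = \int_{-\infty}^{\infty} - 5 u^{2} e^{- a u^{2}} \, du = - \frac{5 \sqrt{\pi}}{2 a^{\frac{3}{2}}}.$$

Repeating twice in total — each differentiation brings down another $(-u^2)$ — gives
$$\frac{d^{2}J}{da^{2}} = \int_{-\infty}^{\infty} 5 u^{4} e^{- a u^{2}} \, du = \frac{15 \sqrt{\pi}}{4 a^{\frac{5}{2}}},$$
and the integrand here is exactly the target integrand, so $I = \frac{15 \sqrt{\pi}}{4 a^{\frac{5}{2}}}$.

Setting $a = \frac{1}{5}$:
$$I = \frac{375 \sqrt{5} \sqrt{\pi}}{4}.$$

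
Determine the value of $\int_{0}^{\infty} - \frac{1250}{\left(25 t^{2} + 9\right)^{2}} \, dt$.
$- \frac{125 \pi}{54}$

Start from the standard arctangent integral
$$J(a) = \int_{0}^{\infty} - \frac{2}{a^{2} + t^{2}} \, dt = - \frac{\pi}{a}.$$

Differentiating under the integral sign with respect to $a$,
$$\frac{dJ}{da} = \int_{0}^{\infty} \frac{4 a}{\left(a^{2} + t^{2}\right)^{2}} \, dt = \frac{\pi}{a^{2}},$$
so $\int_{0}^{\infty} - \frac{2}{\left(a^{2} + t^{2}\right)^{2}} \, dt = - \frac{\pi}{2 a^{3}}$.

Setting $a = \frac{3}{5}$:
$$I = - \frac{125 \pi}{54}.$$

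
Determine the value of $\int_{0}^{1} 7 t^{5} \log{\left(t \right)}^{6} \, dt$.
$\frac{35}{1944}$

Consider the simpler parametrised integral
$$J(a) = \int_{0}^{1} 7 t^{a} \, dt = \frac{7}{a + 1}.$$

Differentiating under the integral sign brings down a factor of $\ln t$:
$$\frac{dJ}{da} = \int_{0}^{1} 7 t^{a} \log{\left(t \right)} \, dt = - \frac{7}{\left(a + 1\right)^{2}}.$$

Repeating $6$ times in total — each differentiation brings down another $\ln t$ — gives
$$\frac{d^{6}J}{da^{6}} = \int_{0}^{1} 7 t^{a} \log{\left(t \right)}^{6} \, dt = \frac{5040}{\left(a + 1\right)^{7}},$$
and the integrand here is exactly the target integrand, so $I = \frac{5040}{\left(a + 1\right)^{7}}$.

Setting $a = 5$:
$$I = \frac{35}{1944}.$$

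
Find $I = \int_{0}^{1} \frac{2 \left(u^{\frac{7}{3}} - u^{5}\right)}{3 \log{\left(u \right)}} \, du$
$\log{\left(\frac{15^{\frac{2}{3}}}{9} \right)}$

Consider the one-parameter family: let $I(a) = \int_{0}^{1} \frac{2 \left(u^{\frac{7}{3}} - u^{a}\right)}{3 \log{\left(u \right)}} \, du$.

Since $\dfrac{\partial}{\partial a}\,u^{a} = u^{a} \ln u$, the $\ln u$ in the denominator cancels and
$$\frac{dI}{da} = \int_{0}^{1} - \frac{2}{3} u^{a} \, du = - \frac{2}{3} \left[\frac{u^{a+1}}{a+1}\right]_0^1 = - \frac{2}{3 a + 3}.$$

Integrating with respect to $a$ gives $I(a) = - \frac{2 \log{\left(a + 1 \right)}}{3} - \frac{2 \log{\left(3 \right)}}{3} + \frac{2 \log{\left(10 \right)}}{3} + C$.

At $a = \frac{7}{3}$ the integrand is identically $0$, so $I(\frac{7}{3}) = 0$. The closed form gives $0$, hence $C = 0$.

Setting $a = 5$:
$$I = \log{\left(\frac{15^{\frac{2}{3}}}{9} \right)}.$$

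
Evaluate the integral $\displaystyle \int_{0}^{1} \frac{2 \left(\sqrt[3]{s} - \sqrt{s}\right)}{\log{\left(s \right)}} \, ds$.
$\log{\left(\frac{64}{81} \right)}$

Consider the one-parameter family: let $I(a) = \int_{0}^{1} \frac{2 \left(- \sqrt{s} + s^{a}\right)}{\log{\left(s \right)}} \, ds$.

Since $\dfrac{\partial}{\partial a}\,s^{a} = s^{a} \ln s$, the $\ln s$ in the denominator cancels and
$$\frac{dI}{da} = \int_{0}^{1} 2 s^{a} \, ds = 2 \left[\frac{s^{a+1}}{a+1}\right]_0^1 = \frac{2}{a + 1}.$$

Integrating with respect to $a$ gives $I(a) = \log{\left(\frac{4 \left(a + 1\right)^{2}}{9} \right)} + C$.

At $a = \frac{1}{2}$ the integrand is identically $0$, so $I(\frac{1}{2}) = 0$. The closed form gives $0$, hence $C = 0$.

Setting $a = \frac{1}{3}$:
$$I = \log{\left(\frac{64}{81} \right)}.$$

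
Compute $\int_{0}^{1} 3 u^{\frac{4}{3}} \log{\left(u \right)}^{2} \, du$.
$\frac{162}{343}$

Begin with the known integral
$$J(a) = \int_{0}^{1} 3 u^{a} \, du = \frac{3}{a + 1}.$$

Differentiating under the integral sign brings down a factor of $\ln u$:
$$\frac{dJ}{da} = \int_{0}^{1} 3 u^{a} \log{\left(u \right)} \, du = - \frac{3}{\left(a + 1\right)^{2}}.$$

Repeating twice in total — each differentiation brings down another $\ln u$ — gives
$$\frac{d^{2}J}{da^{2}} = \int_{0}^{1} 3 u^{a} \log{\left(u \right)}^{2} \, du = \frac{6}{\left(a + 1\right)^{3}},$$
and the integrand here is exactly the target integrand, so $I = \frac{6}{\left(a + 1\right)^{3}}$.

Setting $a = \frac{4}{3}$:
$$I = \frac{162}{343}.$$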